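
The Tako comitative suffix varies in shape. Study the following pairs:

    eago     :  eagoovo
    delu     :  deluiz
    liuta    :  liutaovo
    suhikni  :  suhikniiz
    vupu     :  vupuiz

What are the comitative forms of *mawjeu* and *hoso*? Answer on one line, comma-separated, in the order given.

The pattern is height harmony: -iz when the last vowel of the stem is a high vowel (*delu*, *suhikni*, *vupu*); -ovo when the last vowel of the stem is a non-high vowel (*eago*, *liuta*).
The last vowel of *mawjeu* is /u/, which is a high vowel, so the suffix is -iz, giving *mawjeuiz*.
The last vowel of *hoso* is /o/, which is a non-high vowel, so the suffix is -ovo, giving *hosoovo*.

mawjeuiz, hosoovo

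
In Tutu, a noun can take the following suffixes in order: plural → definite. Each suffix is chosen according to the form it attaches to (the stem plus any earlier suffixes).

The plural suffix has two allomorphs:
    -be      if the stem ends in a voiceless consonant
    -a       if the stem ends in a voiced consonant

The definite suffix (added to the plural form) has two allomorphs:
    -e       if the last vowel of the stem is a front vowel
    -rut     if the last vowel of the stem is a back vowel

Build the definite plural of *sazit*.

sazitbee

*sazit*: final consonant = /t/, voiceless → -be → *sazitbe*.
Since the last vowel of the plural form *sazitbe* is /e/ (a front vowel), it takes -e, giving *sazitbee*.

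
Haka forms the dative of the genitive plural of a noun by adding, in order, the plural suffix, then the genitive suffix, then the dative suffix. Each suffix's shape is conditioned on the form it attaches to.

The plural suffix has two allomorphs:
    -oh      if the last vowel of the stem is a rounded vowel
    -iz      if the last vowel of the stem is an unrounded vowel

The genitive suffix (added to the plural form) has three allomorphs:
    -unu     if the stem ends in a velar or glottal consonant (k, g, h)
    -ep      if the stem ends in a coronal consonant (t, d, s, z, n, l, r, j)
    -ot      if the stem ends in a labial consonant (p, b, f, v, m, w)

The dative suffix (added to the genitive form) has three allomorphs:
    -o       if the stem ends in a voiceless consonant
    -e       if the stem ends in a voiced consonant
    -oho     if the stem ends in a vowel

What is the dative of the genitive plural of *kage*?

kageizepo

*kage*: last vowel = /e/, an unrounded vowel → -iz → *kageiz*.
Since the final consonant of the plural form *kageiz* is /z/ (coronal), it takes -ep, giving *kageizep*.
The genitive form *kageizep*: final sound = /p/, a voiceless consonant → -o → *kageizepo*.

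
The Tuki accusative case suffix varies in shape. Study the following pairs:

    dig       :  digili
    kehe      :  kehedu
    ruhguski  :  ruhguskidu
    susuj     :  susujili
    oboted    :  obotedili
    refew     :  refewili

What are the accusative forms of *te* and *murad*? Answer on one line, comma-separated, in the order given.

Looking at the final sound of each stem: -ili when the stem ends in a consonant (*dig*, *susuj*, *oboted*, *refew*); -du when the stem ends in a vowel (*kehe*, *ruhguski*).
The final sound of *te* is /e/, which is a vowel, so the suffix is -du, giving *tedu*.
*murad*: final sound = /d/, a consonant → -ili → *muradili*.

tedu, muradili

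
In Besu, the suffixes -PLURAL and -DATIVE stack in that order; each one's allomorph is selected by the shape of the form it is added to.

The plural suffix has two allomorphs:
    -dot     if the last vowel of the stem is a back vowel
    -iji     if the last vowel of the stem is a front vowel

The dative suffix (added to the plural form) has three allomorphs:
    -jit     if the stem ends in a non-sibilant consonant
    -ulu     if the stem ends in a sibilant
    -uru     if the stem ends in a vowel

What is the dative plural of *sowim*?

sowimijiuru

The last vowel of *sowim* is /i/, which is a front vowel, so the plural suffix is -iji, giving *sowimiji*.
The plural form *sowimiji* — final sound /i/ (a vowel) → -uru → *sowimijiuru*.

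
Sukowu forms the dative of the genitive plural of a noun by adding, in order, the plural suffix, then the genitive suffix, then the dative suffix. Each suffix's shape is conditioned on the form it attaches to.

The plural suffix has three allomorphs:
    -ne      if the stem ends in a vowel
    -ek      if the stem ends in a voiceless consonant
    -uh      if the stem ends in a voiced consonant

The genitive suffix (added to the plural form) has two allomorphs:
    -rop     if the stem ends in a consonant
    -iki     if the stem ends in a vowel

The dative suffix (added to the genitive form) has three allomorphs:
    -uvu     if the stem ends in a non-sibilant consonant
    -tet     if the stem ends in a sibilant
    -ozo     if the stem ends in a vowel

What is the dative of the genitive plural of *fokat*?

fokatekropuvu

Since the final sound of *fokat* is /t/ (a voiceless consonant), it takes -ek, giving *fokatek*.
The final sound of the plural form *fokatek* is /k/, which is a consonant, so the genitive suffix is -rop, giving *fokatekrop*.
The genitive form *fokatekrop*: final sound = /p/, a non-sibilant consonant → -uvu → *fokatekropuvu*.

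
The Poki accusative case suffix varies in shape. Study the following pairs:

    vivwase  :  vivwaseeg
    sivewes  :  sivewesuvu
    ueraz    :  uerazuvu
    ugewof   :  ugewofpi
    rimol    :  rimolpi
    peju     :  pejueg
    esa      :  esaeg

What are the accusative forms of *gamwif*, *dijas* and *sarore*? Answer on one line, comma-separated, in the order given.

gamwifpi, dijasuvu, saroreeg

The alternation tracks the final sound of the stem — -uvu when the stem ends in a sibilant (*sivewes*, *ueraz*); -pi when the stem ends in a non-sibilant consonant (*ugewof*, *rimol*); -eg when the stem ends in a vowel (*vivwase*, *peju*, *esa*).
*gamwif* — final sound /f/ (a non-sibilant consonant) → -pi → *gamwifpi*.
The final sound of *dijas* is /s/, which is a sibilant, so the suffix is -uvu, giving *dijasuvu*.
*sarore*: final sound = /e/, a vowel → -eg → *saroreeg*.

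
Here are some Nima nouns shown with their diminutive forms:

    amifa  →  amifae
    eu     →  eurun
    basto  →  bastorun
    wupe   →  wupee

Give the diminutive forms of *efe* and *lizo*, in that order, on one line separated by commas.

The suffix is conditioned by the last vowel: -run when the last vowel of the stem is a rounded vowel (*eu*, *basto*); -e when the last vowel of the stem is an unrounded vowel (*amifa*, *wupe*).
*efe*: last vowel = /e/, an unrounded vowel → -e → *efee*.
Since the last vowel of *lizo* is /o/ (a rounded vowel), it takes -run, giving *lizorun*.

efee, lizorun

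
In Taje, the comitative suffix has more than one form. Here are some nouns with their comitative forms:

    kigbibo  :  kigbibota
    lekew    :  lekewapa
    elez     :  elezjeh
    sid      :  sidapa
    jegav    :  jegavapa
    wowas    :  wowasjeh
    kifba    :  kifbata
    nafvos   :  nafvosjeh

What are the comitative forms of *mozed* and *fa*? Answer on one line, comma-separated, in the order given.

mozedapa, fata

Looking at the final sound of each stem: -jeh when the stem ends in a sibilant (*elez*, *wowas*, *nafvos*); -apa when the stem ends in a non-sibilant consonant (*lekew*, *sid*, *jegav*); -ta when the stem ends in a vowel (*kigbibo*, *kifba*).
*mozed*: final sound = /d/, a non-sibilant consonant → -apa → *mozedapa*.
*fa* — final sound /a/ (a vowel) → -ta → *fata*.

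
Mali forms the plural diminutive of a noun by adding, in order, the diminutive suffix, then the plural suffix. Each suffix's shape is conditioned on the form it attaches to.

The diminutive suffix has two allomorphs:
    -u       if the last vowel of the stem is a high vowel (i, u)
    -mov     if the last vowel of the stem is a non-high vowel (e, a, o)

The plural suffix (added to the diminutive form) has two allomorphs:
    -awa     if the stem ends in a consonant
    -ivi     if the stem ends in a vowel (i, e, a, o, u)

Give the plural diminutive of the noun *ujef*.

ujefmovawa

Since the last vowel of *ujef* is /e/ (a non-high vowel), it takes -mov, giving *ujefmov*.
The diminutive form *ujefmov*: final sound = /v/, a consonant → -awa → *ujefmovawa*.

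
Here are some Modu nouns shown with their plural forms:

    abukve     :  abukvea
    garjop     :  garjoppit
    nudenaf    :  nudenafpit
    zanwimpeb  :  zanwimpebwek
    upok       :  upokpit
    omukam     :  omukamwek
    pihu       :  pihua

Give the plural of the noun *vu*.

vua

The alternation tracks the final sound of the stem — -pit when the stem ends in a voiceless consonant (*garjop*, *nudenaf*, *upok*); -wek when the stem ends in a voiced consonant (*zanwimpeb*, *omukam*); -a when the stem ends in a vowel (*abukve*, *pihu*).
Since the final sound of *vu* is /u/ (a vowel), it takes -a, giving *vua*.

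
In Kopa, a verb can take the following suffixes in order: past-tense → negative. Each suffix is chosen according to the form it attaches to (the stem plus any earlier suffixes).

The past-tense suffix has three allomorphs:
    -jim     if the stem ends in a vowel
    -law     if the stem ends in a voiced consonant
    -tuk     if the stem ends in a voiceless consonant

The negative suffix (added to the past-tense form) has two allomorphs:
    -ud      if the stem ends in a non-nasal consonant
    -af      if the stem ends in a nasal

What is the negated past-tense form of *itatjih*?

*itatjih*: final sound = /h/, a voiceless consonant → -tuk → *itatjihtuk*.
The final consonant of the past-tense form *itatjihtuk* is /k/, which is non-nasal, so the negative suffix is -ud, giving *itatjihtukud*.

itatjihtukud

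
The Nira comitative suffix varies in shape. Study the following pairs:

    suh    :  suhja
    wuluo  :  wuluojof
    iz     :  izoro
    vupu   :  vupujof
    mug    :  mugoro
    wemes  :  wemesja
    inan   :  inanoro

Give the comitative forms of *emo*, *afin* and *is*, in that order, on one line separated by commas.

Looking at the final sound of each stem: -ja when the stem ends in a voiceless consonant (*suh*, *wemes*); -oro when the stem ends in a voiced consonant (*iz*, *mug*, *inan*); -jof when the stem ends in a vowel (*wuluo*, *vupu*).
*emo* — final sound /o/ (a vowel) → -jof → *emojof*.
The final sound of *afin* is /n/, which is a voiced consonant, so the suffix is -oro, giving *afinoro*.
*is*: final sound = /s/, a voiceless consonant → -ja → *isja*.

emojof, afinoro, isja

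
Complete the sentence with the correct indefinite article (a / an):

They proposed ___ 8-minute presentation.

an

The indefinite article is chosen by the initial *sound* of the following word, not its spelling.
The number *8* is spoken "eight", beginning with /eɪt/ — a vowel sound.
So the article is *an*: They proposed an 8-minute presentation.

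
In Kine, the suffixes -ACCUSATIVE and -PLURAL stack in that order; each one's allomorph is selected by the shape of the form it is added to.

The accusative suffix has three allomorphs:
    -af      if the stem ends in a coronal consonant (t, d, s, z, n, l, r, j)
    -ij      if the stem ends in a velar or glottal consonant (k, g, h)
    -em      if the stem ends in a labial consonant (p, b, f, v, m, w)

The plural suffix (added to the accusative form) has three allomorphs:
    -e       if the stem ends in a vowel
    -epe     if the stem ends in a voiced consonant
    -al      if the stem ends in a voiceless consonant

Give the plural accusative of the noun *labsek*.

*labsek*: final consonant = /k/, velar/glottal → -ij → *labsekij*.
The accusative form *labsekij* — final sound /j/ (a voiced consonant) → -epe → *labsekijepe*.

labsekijepe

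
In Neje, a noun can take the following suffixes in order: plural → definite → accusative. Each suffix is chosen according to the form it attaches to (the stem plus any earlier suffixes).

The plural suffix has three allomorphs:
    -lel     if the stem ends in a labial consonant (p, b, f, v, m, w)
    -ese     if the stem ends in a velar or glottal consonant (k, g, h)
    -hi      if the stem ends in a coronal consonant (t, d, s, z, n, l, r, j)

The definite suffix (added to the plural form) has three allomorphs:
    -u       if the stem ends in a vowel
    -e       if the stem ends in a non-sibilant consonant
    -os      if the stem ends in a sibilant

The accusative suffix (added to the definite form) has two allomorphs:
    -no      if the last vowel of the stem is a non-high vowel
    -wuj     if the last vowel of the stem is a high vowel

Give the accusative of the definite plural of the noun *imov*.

*imov* — final consonant /v/ (labial) → -lel → *imovlel*.
The plural form *imovlel* — final sound /l/ (a non-sibilant consonant) → -e → *imovlele*.
Since the last vowel of the definite form *imovlele* is /e/ (a non-high vowel), it takes -no, giving *imovleleno*.

imovleleno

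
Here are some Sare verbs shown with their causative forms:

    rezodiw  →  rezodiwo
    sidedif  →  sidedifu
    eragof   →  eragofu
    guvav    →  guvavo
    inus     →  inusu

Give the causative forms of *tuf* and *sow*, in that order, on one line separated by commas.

The suffix is conditioned by the final consonant: -u when the stem ends in a voiceless consonant (*sidedif*, *eragof*, *inus*); -o when the stem ends in a voiced consonant (*rezodiw*, *guvav*).
*tuf* — final consonant /f/ (voiceless) → -u → *tufu*.
*sow*: final consonant = /w/, voiced → -o → *sowo*.

tufu, sowo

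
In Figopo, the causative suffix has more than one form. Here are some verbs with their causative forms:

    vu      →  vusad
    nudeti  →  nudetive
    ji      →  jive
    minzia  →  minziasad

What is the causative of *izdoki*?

izdokive

The alternation tracks the last vowel of the stem — -ve when the last vowel of the stem is a front vowel (*nudeti*, *ji*); -sad when the last vowel of the stem is a back vowel (*vu*, *minzia*).
The last vowel of *izdoki* is /i/, which is a front vowel, so the suffix is -ve, giving *izdokive*.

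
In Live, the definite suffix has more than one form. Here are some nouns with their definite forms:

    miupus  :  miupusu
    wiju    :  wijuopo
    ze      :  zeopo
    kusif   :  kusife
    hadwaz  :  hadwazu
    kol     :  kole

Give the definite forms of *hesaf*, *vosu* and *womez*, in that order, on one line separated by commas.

The alternation tracks the final sound of the stem — -u when the stem ends in a sibilant (*miupus*, *hadwaz*); -e when the stem ends in a non-sibilant consonant (*kusif*, *kol*); -opo when the stem ends in a vowel (*wiju*, *ze*).
Since the final sound of *hesaf* is /f/ (a non-sibilant consonant), it takes -e, giving *hesafe*.
The final sound of *vosu* is /u/, which is a vowel, so the suffix is -opo, giving *vosuopo*.
*womez* — final sound /z/ (a sibilant) → -u → *womezu*.

hesafe, vosuopo, womezu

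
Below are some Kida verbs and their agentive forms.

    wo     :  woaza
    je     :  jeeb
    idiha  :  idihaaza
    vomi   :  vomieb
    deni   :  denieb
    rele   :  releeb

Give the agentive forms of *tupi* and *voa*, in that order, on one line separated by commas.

Looking at the last vowel of each stem: -eb when the last vowel of the stem is a front vowel (*je*, *vomi*, *deni*, *rele*); -aza when the last vowel of the stem is a back vowel (*wo*, *idiha*).
The last vowel of *tupi* is /i/, which is a front vowel, so the suffix is -eb, giving *tupieb*.
Since the last vowel of *voa* is /a/ (a back vowel), it takes -aza, giving *voaaza*.

tupieb, voaaza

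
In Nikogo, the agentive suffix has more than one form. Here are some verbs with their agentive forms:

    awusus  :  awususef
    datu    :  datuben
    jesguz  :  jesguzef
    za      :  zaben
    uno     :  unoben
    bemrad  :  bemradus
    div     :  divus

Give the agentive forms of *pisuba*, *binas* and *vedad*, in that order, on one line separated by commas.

The alternation tracks the final sound of the stem — -ef when the stem ends in a sibilant (*awusus*, *jesguz*); -us when the stem ends in a non-sibilant consonant (*bemrad*, *div*); -ben when the stem ends in a vowel (*datu*, *za*, *uno*).
The final sound of *pisuba* is /a/, which is a vowel, so the suffix is -ben, giving *pisubaben*.
Since the final sound of *binas* is /s/ (a sibilant), it takes -ef, giving *binasef*.
*vedad* — final sound /d/ (a non-sibilant consonant) → -us → *vedadus*.

pisubaben, binasef, vedadus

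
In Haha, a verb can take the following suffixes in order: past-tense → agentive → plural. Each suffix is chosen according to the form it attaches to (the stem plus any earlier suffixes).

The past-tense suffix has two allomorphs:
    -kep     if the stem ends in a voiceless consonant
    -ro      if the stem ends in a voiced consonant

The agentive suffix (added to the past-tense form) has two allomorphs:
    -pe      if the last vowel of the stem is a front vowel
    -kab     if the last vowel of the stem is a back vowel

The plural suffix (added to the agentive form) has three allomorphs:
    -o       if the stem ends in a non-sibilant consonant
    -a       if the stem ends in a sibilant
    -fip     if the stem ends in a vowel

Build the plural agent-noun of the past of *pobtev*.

The final consonant of *pobtev* is /v/, which is voiced, so the past-tense suffix is -ro, giving *pobtevro*.
The last vowel of the past-tense form *pobtevro* is /o/, which is a back vowel, so the agentive suffix is -kab, giving *pobtevrokab*.
The agentive form *pobtevrokab*: final sound = /b/, a non-sibilant consonant → -o → *pobtevrokabo*.

pobtevrokabo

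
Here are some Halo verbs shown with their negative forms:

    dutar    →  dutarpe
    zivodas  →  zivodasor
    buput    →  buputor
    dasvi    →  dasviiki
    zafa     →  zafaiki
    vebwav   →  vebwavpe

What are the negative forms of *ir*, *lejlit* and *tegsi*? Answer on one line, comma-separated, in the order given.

irpe, lejlitor, tegsiiki

The alternation tracks the final sound of the stem — -or when the stem ends in a voiceless consonant (*zivodas*, *buput*); -pe when the stem ends in a voiced consonant (*dutar*, *vebwav*); -iki when the stem ends in a vowel (*dasvi*, *zafa*).
Since the final sound of *ir* is /r/ (a voiced consonant), it takes -pe, giving *irpe*.
*lejlit* — final sound /t/ (a voiceless consonant) → -or → *lejlitor*.
*tegsi*: final sound = /i/, a vowel → -iki → *tegsiiki*.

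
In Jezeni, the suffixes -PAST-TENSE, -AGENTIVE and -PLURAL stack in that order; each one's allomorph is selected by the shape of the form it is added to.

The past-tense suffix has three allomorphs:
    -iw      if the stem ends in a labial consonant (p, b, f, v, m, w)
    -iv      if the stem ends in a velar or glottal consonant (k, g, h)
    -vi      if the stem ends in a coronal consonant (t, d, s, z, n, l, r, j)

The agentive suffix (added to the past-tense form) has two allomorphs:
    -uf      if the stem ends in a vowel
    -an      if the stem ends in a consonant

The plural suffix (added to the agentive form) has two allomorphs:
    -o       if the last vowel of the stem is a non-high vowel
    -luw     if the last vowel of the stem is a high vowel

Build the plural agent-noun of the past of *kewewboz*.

kewewbozviufluw

The final consonant of *kewewboz* is /z/, which is coronal, so the past-tense suffix is -vi, giving *kewewbozvi*.
The final sound of the past-tense form *kewewbozvi* is /i/, which is a vowel, so the agentive suffix is -uf, giving *kewewbozviuf*.
Since the last vowel of the agentive form *kewewbozviuf* is /u/ (a high vowel), it takes -luw, giving *kewewbozviufluw*.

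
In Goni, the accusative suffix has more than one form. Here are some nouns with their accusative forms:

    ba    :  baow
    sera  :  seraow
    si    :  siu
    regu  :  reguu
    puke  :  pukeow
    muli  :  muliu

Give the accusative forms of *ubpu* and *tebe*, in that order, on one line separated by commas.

The suffix is conditioned by the last vowel: -u when the last vowel of the stem is a high vowel (*si*, *regu*, *muli*); -ow when the last vowel of the stem is a non-high vowel (*ba*, *sera*, *puke*).
Since the last vowel of *ubpu* is /u/ (a high vowel), it takes -u, giving *ubpuu*.
The last vowel of *tebe* is /e/, which is a non-high vowel, so the suffix is -ow, giving *tebeow*.

ubpuu, tebeow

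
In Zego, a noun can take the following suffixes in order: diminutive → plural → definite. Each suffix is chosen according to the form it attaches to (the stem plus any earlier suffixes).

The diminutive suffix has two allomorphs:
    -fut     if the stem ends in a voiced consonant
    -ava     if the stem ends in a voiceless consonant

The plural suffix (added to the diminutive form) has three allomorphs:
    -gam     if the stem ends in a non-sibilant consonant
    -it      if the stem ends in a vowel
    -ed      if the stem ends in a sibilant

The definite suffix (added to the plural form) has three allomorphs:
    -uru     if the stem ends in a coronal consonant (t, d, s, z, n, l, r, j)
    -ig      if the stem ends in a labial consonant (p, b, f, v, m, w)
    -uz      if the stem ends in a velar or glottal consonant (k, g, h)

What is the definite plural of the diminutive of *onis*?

The final consonant of *onis* is /s/, which is voiceless, so the diminutive suffix is -ava, giving *onisava*.
The diminutive form *onisava*: final sound = /a/, a vowel → -it → *onisavait*.
The plural form *onisavait* — final consonant /t/ (coronal) → -uru → *onisavaituru*.

onisavaituru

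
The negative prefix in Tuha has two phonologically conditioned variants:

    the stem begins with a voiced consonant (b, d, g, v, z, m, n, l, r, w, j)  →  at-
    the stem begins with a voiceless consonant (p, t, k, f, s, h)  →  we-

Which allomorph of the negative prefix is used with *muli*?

*muli*: first consonant = /m/, voiced → at-.

at-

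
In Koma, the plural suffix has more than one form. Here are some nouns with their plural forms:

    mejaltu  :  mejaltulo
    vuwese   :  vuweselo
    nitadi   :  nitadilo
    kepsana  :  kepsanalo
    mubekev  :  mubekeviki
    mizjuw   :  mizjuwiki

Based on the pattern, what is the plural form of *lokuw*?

The suffix is conditioned by the final sound: -iki when the stem ends in a consonant (*mubekev*, *mizjuw*); -lo when the stem ends in a vowel (*mejaltu*, *vuwese*, *nitadi*, *kepsana*).
Since the final sound of *lokuw* is /w/ (a consonant), it takes -iki, giving *lokuwiki*.

lokuwiki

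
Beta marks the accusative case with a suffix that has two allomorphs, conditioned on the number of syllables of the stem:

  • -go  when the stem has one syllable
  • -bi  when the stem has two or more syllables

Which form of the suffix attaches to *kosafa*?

With 3 syllables, *kosafa* takes -bi.

-bi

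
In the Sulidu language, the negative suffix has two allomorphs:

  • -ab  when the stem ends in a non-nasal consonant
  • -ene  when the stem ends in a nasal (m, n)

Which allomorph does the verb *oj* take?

-ab

*oj* — final consonant /j/ (non-nasal) → -ab.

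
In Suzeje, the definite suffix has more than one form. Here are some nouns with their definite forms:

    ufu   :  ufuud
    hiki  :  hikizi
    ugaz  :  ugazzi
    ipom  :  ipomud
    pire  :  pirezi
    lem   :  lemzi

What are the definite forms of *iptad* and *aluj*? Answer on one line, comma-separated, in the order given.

The suffix is conditioned by the last vowel: -ud when the last vowel of the stem is a rounded vowel (*ufu*, *ipom*); -zi when the last vowel of the stem is an unrounded vowel (*hiki*, *ugaz*, *pire*, *lem*).
*iptad*: last vowel = /a/, an unrounded vowel → -zi → *iptadzi*.
The last vowel of *aluj* is /u/, which is a rounded vowel, so the suffix is -ud, giving *alujud*.

iptadzi, alujud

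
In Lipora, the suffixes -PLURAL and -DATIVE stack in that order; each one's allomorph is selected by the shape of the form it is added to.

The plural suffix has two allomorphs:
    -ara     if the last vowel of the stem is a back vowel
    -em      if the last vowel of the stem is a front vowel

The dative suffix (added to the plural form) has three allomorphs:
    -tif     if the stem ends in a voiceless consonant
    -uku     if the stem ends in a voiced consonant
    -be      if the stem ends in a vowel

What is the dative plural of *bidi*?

*bidi*: last vowel = /i/, a front vowel → -em → *bidiem*.
The plural form *bidiem*: final sound = /m/, a voiced consonant → -uku → *bidiemuku*.

bidiemuku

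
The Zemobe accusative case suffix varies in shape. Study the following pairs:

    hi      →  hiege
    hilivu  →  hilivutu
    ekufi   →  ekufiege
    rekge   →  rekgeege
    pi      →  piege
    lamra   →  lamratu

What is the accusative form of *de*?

deege

The alternation tracks the last vowel of the stem — -ege when the last vowel of the stem is a front vowel (*hi*, *ekufi*, *rekge*, *pi*); -tu when the last vowel of the stem is a back vowel (*hilivu*, *lamra*).
*de*: last vowel = /e/, a front vowel → -ege → *deege*.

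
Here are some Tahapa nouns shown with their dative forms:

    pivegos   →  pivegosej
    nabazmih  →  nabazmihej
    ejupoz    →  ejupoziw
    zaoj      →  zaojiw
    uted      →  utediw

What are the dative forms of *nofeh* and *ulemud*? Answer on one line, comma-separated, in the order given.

Looking at the final consonant of each stem: -ej when the stem ends in a voiceless consonant (*pivegos*, *nabazmih*); -iw when the stem ends in a voiced consonant (*ejupoz*, *zaoj*, *uted*).
The final consonant of *nofeh* is /h/, which is voiceless, so the suffix is -ej, giving *nofehej*.
Since the final consonant of *ulemud* is /d/ (voiced), it takes -iw, giving *ulemudiw*.

nofehej, ulemudiw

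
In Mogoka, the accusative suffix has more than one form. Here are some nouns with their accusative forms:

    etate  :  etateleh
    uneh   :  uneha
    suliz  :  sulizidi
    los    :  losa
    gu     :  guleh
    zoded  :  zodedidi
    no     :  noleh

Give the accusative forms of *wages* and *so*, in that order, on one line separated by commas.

wagesa, soleh

The suffix is conditioned by the final sound: -a when the stem ends in a voiceless consonant (*uneh*, *los*); -idi when the stem ends in a voiced consonant (*suliz*, *zoded*); -leh when the stem ends in a vowel (*etate*, *gu*, *no*).
Since the final sound of *wages* is /s/ (a voiceless consonant), it takes -a, giving *wagesa*.
Since the final sound of *so* is /o/ (a vowel), it takes -leh, giving *soleh*.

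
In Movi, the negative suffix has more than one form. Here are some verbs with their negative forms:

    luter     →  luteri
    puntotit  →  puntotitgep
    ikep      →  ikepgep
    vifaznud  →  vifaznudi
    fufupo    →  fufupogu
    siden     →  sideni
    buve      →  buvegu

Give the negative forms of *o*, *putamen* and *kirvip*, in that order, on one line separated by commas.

ogu, putameni, kirvipgep

The suffix is conditioned by the final sound: -gep when the stem ends in a voiceless consonant (*puntotit*, *ikep*); -i when the stem ends in a voiced consonant (*luter*, *vifaznud*, *siden*); -gu when the stem ends in a vowel (*fufupo*, *buve*).
*o*: final sound = /o/, a vowel → -gu → *ogu*.
*putamen*: final sound = /n/, a voiced consonant → -i → *putameni*.
*kirvip*: final sound = /p/, a voiceless consonant → -gep → *kirvipgep*.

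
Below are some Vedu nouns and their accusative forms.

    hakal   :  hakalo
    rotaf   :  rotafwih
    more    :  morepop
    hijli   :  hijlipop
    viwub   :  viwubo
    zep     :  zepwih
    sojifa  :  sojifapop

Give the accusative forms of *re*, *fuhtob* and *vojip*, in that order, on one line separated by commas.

The alternation tracks the final sound of the stem — -wih when the stem ends in a voiceless consonant (*rotaf*, *zep*); -o when the stem ends in a voiced consonant (*hakal*, *viwub*); -pop when the stem ends in a vowel (*more*, *hijli*, *sojifa*).
Since the final sound of *re* is /e/ (a vowel), it takes -pop, giving *repop*.
*fuhtob* — final sound /b/ (a voiced consonant) → -o → *fuhtobo*.
*vojip*: final sound = /p/, a voiceless consonant → -wih → *vojipwih*.

repop, fuhtobo, vojipwih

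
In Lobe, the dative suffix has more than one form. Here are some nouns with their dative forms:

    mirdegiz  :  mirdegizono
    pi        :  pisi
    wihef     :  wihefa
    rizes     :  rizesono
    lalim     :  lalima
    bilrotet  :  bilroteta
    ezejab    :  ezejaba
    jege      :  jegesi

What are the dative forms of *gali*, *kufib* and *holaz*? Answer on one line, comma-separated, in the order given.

Looking at the final sound of each stem: -ono when the stem ends in a sibilant (*mirdegiz*, *rizes*); -a when the stem ends in a non-sibilant consonant (*wihef*, *lalim*, *bilrotet*, *ezejab*); -si when the stem ends in a vowel (*pi*, *jege*).
Since the final sound of *gali* is /i/ (a vowel), it takes -si, giving *galisi*.
*kufib*: final sound = /b/, a non-sibilant consonant → -a → *kufiba*.
*holaz*: final sound = /z/, a sibilant → -ono → *holazono*.

galisi, kufiba, holazono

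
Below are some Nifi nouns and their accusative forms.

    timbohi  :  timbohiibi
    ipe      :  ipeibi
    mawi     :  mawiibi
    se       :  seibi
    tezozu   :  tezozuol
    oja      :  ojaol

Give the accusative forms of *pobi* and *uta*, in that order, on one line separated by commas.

pobiibi, utaol

The pattern is front/back vowel harmony: -ibi when the last vowel of the stem is a front vowel (*timbohi*, *ipe*, *mawi*, *se*); -ol when the last vowel of the stem is a back vowel (*tezozu*, *oja*).
*pobi*: last vowel = /i/, a front vowel → -ibi → *pobiibi*.
*uta* — last vowel /a/ (a back vowel) → -ol → *utaol*.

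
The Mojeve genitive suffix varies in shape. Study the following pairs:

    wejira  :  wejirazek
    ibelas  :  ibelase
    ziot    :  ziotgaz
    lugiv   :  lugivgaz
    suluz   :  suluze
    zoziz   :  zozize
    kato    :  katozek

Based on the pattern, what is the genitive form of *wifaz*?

wifaze

Looking at the final sound of each stem: -e when the stem ends in a sibilant (*ibelas*, *suluz*, *zoziz*); -gaz when the stem ends in a non-sibilant consonant (*ziot*, *lugiv*); -zek when the stem ends in a vowel (*wejira*, *kato*).
*wifaz*: final sound = /z/, a sibilant → -e → *wifaze*.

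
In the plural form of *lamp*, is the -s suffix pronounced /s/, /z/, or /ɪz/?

The stem *lamp* ends in a voiceless non-sibilant consonant.
The plural suffix surfaces as /ɪz/ after sibilants, /s/ after other voiceless consonants, and /z/ after other voiced sounds.
So the plural -s on *lamp* is pronounced /s/.

/s/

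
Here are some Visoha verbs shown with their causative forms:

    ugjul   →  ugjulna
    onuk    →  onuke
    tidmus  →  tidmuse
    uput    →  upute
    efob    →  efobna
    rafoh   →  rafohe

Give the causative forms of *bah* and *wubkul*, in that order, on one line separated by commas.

bahe, wubkulna

The suffix is conditioned by the final consonant: -e when the stem ends in a voiceless consonant (*onuk*, *tidmus*, *uput*, *rafoh*); -na when the stem ends in a voiced consonant (*ugjul*, *efob*).
The final consonant of *bah* is /h/, which is voiceless, so the suffix is -e, giving *bahe*.
The final consonant of *wubkul* is /l/, which is voiced, so the suffix is -na, giving *wubkulna*.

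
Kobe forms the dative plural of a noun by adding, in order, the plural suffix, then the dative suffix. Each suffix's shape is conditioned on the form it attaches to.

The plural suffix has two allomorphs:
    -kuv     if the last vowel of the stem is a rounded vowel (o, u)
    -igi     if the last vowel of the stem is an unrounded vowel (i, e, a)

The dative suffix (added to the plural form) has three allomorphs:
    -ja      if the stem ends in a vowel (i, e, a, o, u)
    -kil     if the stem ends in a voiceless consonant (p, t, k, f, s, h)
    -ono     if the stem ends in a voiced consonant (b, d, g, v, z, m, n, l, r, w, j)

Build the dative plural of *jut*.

Since the last vowel of *jut* is /u/ (a rounded vowel), it takes -kuv, giving *jutkuv*.
The final sound of the plural form *jutkuv* is /v/, which is a voiced consonant, so the dative suffix is -ono, giving *jutkuvono*.

jutkuvono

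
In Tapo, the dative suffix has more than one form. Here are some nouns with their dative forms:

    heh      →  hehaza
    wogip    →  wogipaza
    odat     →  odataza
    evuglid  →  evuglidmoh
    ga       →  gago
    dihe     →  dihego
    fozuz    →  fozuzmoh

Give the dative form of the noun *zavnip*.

zavnipaza

The suffix is conditioned by the final sound: -aza when the stem ends in a voiceless consonant (*heh*, *wogip*, *odat*); -moh when the stem ends in a voiced consonant (*evuglid*, *fozuz*); -go when the stem ends in a vowel (*ga*, *dihe*).
The final sound of *zavnip* is /p/, which is a voiceless consonant, so the suffix is -aza, giving *zavnipaza*.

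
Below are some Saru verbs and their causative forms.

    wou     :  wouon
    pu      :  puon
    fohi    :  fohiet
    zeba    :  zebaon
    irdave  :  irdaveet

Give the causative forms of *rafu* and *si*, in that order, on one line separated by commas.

The suffix is conditioned by the last vowel: -et when the last vowel of the stem is a front vowel (*fohi*, *irdave*); -on when the last vowel of the stem is a back vowel (*wou*, *pu*, *zeba*).
*rafu*: last vowel = /u/, a back vowel → -on → *rafuon*.
*si* — last vowel /i/ (a front vowel) → -et → *siet*.

rafuon, siet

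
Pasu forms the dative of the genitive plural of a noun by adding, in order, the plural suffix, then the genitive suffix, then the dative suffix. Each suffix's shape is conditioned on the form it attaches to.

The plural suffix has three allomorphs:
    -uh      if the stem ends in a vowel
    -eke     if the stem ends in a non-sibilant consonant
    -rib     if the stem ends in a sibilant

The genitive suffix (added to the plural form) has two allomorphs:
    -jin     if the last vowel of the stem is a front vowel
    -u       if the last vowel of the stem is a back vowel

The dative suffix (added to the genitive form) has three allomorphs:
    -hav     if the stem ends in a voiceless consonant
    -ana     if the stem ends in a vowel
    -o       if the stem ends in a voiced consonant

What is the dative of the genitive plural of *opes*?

opesribjino

*opes* — final sound /s/ (a sibilant) → -rib → *opesrib*.
The plural form *opesrib*: last vowel = /i/, a front vowel → -jin → *opesribjin*.
The genitive form *opesribjin*: final sound = /n/, a voiced consonant → -o → *opesribjino*.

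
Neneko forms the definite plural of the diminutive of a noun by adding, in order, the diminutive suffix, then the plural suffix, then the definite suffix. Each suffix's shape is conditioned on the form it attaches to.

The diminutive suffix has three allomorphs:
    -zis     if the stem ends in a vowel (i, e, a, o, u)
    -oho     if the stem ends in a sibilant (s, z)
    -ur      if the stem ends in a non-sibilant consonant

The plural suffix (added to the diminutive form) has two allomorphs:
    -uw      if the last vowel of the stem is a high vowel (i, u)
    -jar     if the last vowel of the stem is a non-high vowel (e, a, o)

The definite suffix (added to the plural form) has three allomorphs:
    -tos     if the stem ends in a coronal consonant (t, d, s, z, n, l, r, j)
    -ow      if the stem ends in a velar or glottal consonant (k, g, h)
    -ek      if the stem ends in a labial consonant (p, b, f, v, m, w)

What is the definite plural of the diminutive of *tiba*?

The final sound of *tiba* is /a/, which is a vowel, so the diminutive suffix is -zis, giving *tibazis*.
The last vowel of the diminutive form *tibazis* is /i/, which is a high vowel, so the plural suffix is -uw, giving *tibazisuw*.
The plural form *tibazisuw*: final consonant = /w/, labial → -ek → *tibazisuwek*.

tibazisuwek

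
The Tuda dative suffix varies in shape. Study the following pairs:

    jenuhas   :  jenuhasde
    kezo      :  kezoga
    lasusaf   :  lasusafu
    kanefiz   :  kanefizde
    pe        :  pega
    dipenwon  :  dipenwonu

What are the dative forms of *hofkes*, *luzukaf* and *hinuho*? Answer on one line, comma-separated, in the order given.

hofkesde, luzukafu, hinuhoga

The pattern is sibilance of the final sound: -de when the stem ends in a sibilant (*jenuhas*, *kanefiz*); -u when the stem ends in a non-sibilant consonant (*lasusaf*, *dipenwon*); -ga when the stem ends in a vowel (*kezo*, *pe*).
*hofkes* — final sound /s/ (a sibilant) → -de → *hofkesde*.
The final sound of *luzukaf* is /f/, which is a non-sibilant consonant, so the suffix is -u, giving *luzukafu*.
The final sound of *hinuho* is /o/, which is a vowel, so the suffix is -ga, giving *hinuhoga*.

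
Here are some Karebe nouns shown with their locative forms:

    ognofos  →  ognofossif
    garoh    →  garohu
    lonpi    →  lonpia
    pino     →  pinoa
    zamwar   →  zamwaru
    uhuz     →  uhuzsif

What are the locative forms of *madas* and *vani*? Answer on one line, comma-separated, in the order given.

madassif, vania

Looking at the final sound of each stem: -sif when the stem ends in a sibilant (*ognofos*, *uhuz*); -u when the stem ends in a non-sibilant consonant (*garoh*, *zamwar*); -a when the stem ends in a vowel (*lonpi*, *pino*).
*madas*: final sound = /s/, a sibilant → -sif → *madassif*.
*vani* — final sound /i/ (a vowel) → -a → *vania*.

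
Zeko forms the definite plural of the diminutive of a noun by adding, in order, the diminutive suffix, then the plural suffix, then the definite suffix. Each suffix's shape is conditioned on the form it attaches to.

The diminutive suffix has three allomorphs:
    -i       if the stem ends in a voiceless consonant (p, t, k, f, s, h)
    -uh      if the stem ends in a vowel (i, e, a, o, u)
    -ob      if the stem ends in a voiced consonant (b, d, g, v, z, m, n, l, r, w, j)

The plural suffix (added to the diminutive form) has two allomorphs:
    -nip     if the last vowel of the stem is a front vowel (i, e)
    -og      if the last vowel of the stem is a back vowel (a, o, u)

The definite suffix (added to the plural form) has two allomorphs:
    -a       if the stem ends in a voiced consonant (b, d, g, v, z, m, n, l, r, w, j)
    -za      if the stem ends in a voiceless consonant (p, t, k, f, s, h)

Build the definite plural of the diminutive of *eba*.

Since the final sound of *eba* is /a/ (a vowel), it takes -uh, giving *ebauh*.
The diminutive form *ebauh*: last vowel = /u/, a back vowel → -og → *ebauhog*.
The plural form *ebauhog* — final consonant /g/ (voiced) → -a → *ebauhoga*.

ebauhoga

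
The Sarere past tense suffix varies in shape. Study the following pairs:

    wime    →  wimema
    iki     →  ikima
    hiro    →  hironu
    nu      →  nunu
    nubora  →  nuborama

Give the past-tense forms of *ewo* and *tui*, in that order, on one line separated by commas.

ewonu, tuima

The alternation tracks the last vowel of the stem — -nu when the last vowel of the stem is a rounded vowel (*hiro*, *nu*); -ma when the last vowel of the stem is an unrounded vowel (*wime*, *iki*, *nubora*).
*ewo* — last vowel /o/ (a rounded vowel) → -nu → *ewonu*.
Since the last vowel of *tui* is /i/ (an unrounded vowel), it takes -ma, giving *tuima*.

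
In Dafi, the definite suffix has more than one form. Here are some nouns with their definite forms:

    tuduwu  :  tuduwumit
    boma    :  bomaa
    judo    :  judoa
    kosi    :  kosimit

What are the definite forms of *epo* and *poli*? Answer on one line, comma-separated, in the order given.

epoa, polimit

The suffix is conditioned by the last vowel: -mit when the last vowel of the stem is a high vowel (*tuduwu*, *kosi*); -a when the last vowel of the stem is a non-high vowel (*boma*, *judo*).
The last vowel of *epo* is /o/, which is a non-high vowel, so the suffix is -a, giving *epoa*.
Since the last vowel of *poli* is /i/ (a high vowel), it takes -mit, giving *polimit*.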